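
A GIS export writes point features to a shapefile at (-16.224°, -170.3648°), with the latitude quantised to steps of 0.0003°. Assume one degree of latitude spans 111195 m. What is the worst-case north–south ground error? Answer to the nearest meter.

17 meters

With a 0.0003° grid the true value lies within half a step, ±0.0003°/2 = ±0.00015°, of the stored one.
So the N–S error is at most 0.00015 × 111195 = 16.6793 m.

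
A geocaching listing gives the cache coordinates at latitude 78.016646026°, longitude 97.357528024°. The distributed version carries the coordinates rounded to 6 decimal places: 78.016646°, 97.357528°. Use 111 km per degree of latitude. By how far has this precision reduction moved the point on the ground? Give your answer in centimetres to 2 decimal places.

0.29 centimetres

Δlat = 78.016646026 − 78.016646 = +0.000000026°; Δlon = 97.357528024 − 97.357528 = +0.000000024°.
N–S: 0.000000026° × 111000 m/° = 0.002886 m.
E–W at 78.0166°: 0.000000024° × 111000 × cos 78.0166° = 0.000000024 × 111000 × 0.2076 ≈ 0.00055312 m.
Distance: √(0.002886² + 0.00055312²) ≈ 0.00293853 m.
That is 0.00293853 m = 0.29385 cm.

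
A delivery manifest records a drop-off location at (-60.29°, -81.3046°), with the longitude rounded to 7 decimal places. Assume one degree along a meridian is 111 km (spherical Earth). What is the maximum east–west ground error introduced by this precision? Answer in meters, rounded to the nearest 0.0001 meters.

Rounding to 7 decimal places leaves the longitude within ±5e-08° of the true value.
One degree of longitude at 60.29° is 111000 × cos 60.29° ≈ 111000 × 0.4956 = 55012.7 m.
Maximum E–W displacement: 5e-08 × 55012.7 = 0.00275064 m.

0.0028 meters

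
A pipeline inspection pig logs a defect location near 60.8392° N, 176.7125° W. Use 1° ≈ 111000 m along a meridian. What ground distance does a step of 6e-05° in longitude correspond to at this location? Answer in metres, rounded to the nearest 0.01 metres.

At 60.8392° a degree of longitude is 111000 × cos 60.8392° ≈ 54086.1 m, so 6e-05° corresponds to 3.24517 m.

3.25 metres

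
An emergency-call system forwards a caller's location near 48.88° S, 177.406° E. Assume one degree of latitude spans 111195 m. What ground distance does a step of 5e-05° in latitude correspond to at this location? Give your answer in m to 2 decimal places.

5.56 m

5e-05° × 111195 m/° = 5.55975 m.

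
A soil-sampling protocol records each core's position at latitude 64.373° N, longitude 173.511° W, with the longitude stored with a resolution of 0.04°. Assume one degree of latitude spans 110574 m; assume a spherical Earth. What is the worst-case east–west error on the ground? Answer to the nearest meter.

956 meters

With a 0.04° grid the true value lies within half a step, ±0.04°/2 = ±0.02°, of the stored one.
At latitude 64.373° a degree of longitude spans 110574 m × cos 64.373° = 110574 × 0.4325 ≈ 47824.4 m.
Maximum E–W displacement: 0.02 × 47824.4 = 956.489 m.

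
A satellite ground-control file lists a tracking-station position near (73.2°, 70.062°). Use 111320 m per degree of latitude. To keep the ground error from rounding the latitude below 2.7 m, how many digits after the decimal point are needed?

One degree of latitude covers 111320 m.
With N decimal places the half-ulp bound is 0.5·10⁻ᴺ°, or 0.5·10⁻ᴺ × 111320 m on the ground.
Setting 55660 × 10⁻ᴺ ≤ 2.7 gives 10ᴺ ≥ 2.061e+04, i.e. N ≥ 4.31.
N = 4 would give 5.57 m (too coarse); N = 5 gives 0.557 m ≤ 2.7 m.

5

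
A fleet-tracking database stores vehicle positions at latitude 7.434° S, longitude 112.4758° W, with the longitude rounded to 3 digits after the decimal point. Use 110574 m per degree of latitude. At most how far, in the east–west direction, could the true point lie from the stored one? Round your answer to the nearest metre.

Rounding to 3 decimal places leaves the longitude within ±0.0005° of the true value.
One degree of longitude at 7.434° is 110574 × cos 7.434° ≈ 110574 × 0.9916 = 109645 m.
So at most 0.0005° × 109645 ≈ 54.8223 m east–west.

55 metres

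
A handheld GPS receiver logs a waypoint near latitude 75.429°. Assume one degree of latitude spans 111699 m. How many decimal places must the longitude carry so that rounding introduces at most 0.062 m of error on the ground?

6 decimal places

At 75.429° one degree of longitude covers 111699 × cos 75.429° ≈ 111699 × 0.2516 ≈ 28101.2 m.
With N decimal places the half-ulp bound is 0.5·10⁻ᴺ°, or 0.5·10⁻ᴺ × 28101.2 m on the ground.
Need 0.5 × 28101.2 × 10⁻ᴺ ≤ 0.062 → 10⁻ᴺ ≤ 4.413e-06, so N ≥ 5.36.
At 5 places the error can reach 0.141 m, but 6 places keeps it to 0.0141 m.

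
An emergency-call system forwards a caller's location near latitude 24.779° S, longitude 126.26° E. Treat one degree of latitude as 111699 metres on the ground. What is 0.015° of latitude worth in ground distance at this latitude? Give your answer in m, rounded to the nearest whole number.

0.015° × 111699 m/° = 1675.48 m.

1675 m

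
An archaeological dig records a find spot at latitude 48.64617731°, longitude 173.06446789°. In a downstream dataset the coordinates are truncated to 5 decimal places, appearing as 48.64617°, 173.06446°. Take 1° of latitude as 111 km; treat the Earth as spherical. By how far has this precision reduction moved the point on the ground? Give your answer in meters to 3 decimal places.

0.997 meters

The latitude changed by +0.00000731° and the longitude by +0.00000789°.
N–S: 0.00000731° × 111000 m/° = 0.81141 m.
East–west at this latitude: 0.00000789° × 111000 × cos 48.6462° ≈ 0.00000789 × 73338.5 = 0.578641 m.
Combined displacement = (0.81141² + 0.578641²)^½ ≈ 0.9966 m.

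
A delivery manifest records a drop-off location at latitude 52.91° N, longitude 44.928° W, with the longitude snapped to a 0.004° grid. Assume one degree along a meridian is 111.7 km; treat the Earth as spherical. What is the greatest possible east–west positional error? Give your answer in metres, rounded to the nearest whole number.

135 metres

With a 0.004° grid the true value lies within half a step, ±0.004°/2 = ±0.002°, of the stored one.
One degree of longitude at 52.91° is 111700 × cos 52.91° ≈ 111700 × 0.6031 = 67362.8 m.
So at most 0.002° × 67362.8 ≈ 134.726 m east–west.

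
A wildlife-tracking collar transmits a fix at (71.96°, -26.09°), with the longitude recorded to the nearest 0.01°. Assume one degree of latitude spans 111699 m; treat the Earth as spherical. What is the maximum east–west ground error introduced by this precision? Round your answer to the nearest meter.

Rounding to 2 decimal places leaves the longitude within ±0.005° of the true value.
Parallels shrink by cos φ, so at 71.96° a degree of longitude is 111699 × 0.3097 ≈ 34591 m.
So at most 0.005° × 34591 ≈ 172.955 m east–west.

173 meters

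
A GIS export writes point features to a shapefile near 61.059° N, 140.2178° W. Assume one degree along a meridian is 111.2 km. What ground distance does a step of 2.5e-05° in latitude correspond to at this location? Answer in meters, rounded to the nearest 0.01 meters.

2.78 meters

Along a meridian 2.5e-05° is 2.5e-05 × 111200 = 2.78 m.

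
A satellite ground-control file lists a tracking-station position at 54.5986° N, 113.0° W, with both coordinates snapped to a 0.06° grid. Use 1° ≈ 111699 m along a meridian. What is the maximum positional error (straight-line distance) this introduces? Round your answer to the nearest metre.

With a 0.06° grid the true value lies within half a step, ±0.06°/2 = ±0.03°, of the stored one.
Latitude error → 0.03 × 111699 = 3350.97 m along the meridian.
Longitude error → 0.03 × 111699 × cos 54.5986° = 0.03 × 111699 × 0.5793 ≈ 1941.22 m.
Combining orthogonally: (3350.97² + 1941.22²)^½ ≈ 3872.64 m.

3873 metres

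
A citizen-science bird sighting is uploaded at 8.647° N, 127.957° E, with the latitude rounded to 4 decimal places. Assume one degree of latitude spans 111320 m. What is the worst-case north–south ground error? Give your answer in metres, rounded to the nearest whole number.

6 metres

Rounding to 4 decimal places leaves the latitude within ±5e-05° of the true value.
So the N–S error is at most 5e-05 × 111320 = 5.566 m.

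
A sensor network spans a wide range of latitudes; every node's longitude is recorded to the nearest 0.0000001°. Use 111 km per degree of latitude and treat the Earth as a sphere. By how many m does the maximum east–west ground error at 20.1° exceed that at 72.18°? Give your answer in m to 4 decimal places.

0.0035 m

Rounding to 7 decimal places leaves the longitude within ±5e-08° of the true value.
At 20.1°: 5e-08° × 111000 × cos 20.1° = 5e-08 × 111000 × 0.9391 ≈ 0.005212 m.
Error at 72.18° = 5e-08° × 111000 × cos 72.18° ≈ 0.00555 × 0.3060 = 0.0016985 m.
Difference: 0.005212 − 0.0016985 = 0.0035135 m.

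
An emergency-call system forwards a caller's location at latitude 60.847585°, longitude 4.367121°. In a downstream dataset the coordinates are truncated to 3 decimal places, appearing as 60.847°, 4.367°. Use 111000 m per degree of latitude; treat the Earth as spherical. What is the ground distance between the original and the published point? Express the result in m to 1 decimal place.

65.3 m

Δlat = 60.847585 − 60.847 = +0.000585°; Δlon = 4.367121 − 4.367 = +0.000121°.
N–S: 0.000585° × 111000 m/° = 64.935 m.
E–W at 60.847°: 0.000121° × 111000 × cos 60.847° = 0.000121 × 111000 × 0.4871 ≈ 6.54282 m.
Distance: √(64.935² + 6.54282²) ≈ 65.2638 m.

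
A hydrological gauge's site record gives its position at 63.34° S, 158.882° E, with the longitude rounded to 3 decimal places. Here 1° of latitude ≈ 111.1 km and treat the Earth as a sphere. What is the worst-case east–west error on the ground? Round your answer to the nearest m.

25 m

Rounding to 3 decimal places leaves the longitude within ±0.0005° of the true value.
One degree of longitude at 63.34° is 111100 × cos 63.34° ≈ 111100 × 0.4487 = 49850 m.
So at most 0.0005° × 49850 ≈ 24.925 m east–west.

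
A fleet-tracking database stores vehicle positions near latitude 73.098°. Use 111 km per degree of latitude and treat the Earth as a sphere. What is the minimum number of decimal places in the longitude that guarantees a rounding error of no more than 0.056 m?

At 73.098° one degree of longitude covers 111000 × cos 73.098° ≈ 111000 × 0.2907 ≈ 32271.7 m.
N decimal places → at most half a unit in the last place, 0.5 × 10⁻ᴺ° = 32271.7/2 × 10⁻ᴺ m.
Setting 16135.8 × 10⁻ᴺ ≤ 0.056 gives 10ᴺ ≥ 2.881e+05, i.e. N ≥ 5.46.
So 6 decimal places suffice (0.0161 m); 5 would allow up to 0.161 m.

6 decimal places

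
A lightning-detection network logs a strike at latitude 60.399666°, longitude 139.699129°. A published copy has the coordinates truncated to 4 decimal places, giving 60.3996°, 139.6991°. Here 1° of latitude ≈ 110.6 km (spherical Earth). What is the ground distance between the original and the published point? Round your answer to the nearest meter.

7 meters

Δlat = 60.399666 − 60.3996 = +0.000066°; Δlon = 139.699129 − 139.6991 = +0.000029°.
N–S: 0.000066° × 110600 m/° = 7.2996 m.
East–west at this latitude: 0.000029° × 110600 × cos 60.3996° ≈ 0.000029 × 54630.6 = 1.58429 m.
Combined displacement = (7.2996² + 1.58429²)^½ ≈ 7.46955 m.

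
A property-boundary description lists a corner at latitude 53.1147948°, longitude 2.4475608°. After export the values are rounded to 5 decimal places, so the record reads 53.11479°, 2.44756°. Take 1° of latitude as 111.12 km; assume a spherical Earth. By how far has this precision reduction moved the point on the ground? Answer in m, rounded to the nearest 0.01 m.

0.54 m

Δlat = 53.1147948 − 53.11479 = +0.0000048°; Δlon = 2.4475608 − 2.44756 = +0.0000008°.
North–south shift: 0.0000048 × 111120 = 0.533376 m.
E–W at 53.1148°: 0.0000008° × 111120 × cos 53.1148° = 0.0000008 × 111120 × 0.6002 ≈ 0.0533566 m.
Hypotenuse of the two orthogonal shifts: √(0.533376² + 0.0533566²) = 0.536038 m.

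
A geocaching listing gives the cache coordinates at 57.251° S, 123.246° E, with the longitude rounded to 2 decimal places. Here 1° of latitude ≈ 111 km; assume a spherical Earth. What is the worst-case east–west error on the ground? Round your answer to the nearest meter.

Rounding to 2 decimal places leaves the longitude within ±0.005° of the true value.
One degree of longitude at 57.251° is 111000 × cos 57.251° ≈ 111000 × 0.5410 = 60046.5 m.
Maximum E–W displacement: 0.005 × 60046.5 = 300.233 m.

300 meters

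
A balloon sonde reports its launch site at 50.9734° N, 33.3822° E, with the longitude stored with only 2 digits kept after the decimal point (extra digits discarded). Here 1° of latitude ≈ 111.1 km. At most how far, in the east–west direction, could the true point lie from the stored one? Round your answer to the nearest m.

Truncating at 2 decimal places can drop up to a full unit in the last place, so the longitude may be off by as much as 0.01°.
One degree of longitude at 50.9734° is 111100 × cos 50.9734° ≈ 111100 × 0.6297 = 69957.6 m.
So at most 0.01° × 69957.6 ≈ 699.576 m east–west.

700 m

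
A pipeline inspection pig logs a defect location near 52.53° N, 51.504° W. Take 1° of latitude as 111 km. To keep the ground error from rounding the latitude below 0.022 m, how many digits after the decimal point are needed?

One degree of latitude covers 111000 m.
With N decimal places the half-ulp bound is 0.5·10⁻ᴺ°, or 0.5·10⁻ᴺ × 111000 m on the ground.
Setting 55500 × 10⁻ᴺ ≤ 0.022 gives 10ᴺ ≥ 2.523e+06, i.e. N ≥ 6.40.
So 7 decimal places suffice (0.00555 m); 6 would allow up to 0.0555 m.

7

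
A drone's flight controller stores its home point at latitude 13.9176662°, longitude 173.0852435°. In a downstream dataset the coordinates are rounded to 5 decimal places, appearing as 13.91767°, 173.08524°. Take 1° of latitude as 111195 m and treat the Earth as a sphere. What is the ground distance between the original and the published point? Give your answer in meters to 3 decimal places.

The latitude changed by -0.0000038° and the longitude by +0.0000035°.
N–S: -0.0000038° × 111195 m/° = -0.422541 m.
E–W at 13.9177°: 0.0000035° × 111195 × cos 13.9177° = 0.0000035 × 111195 × 0.9706 ≈ 0.377757 m.
Combined displacement = (0.422541² + 0.377757²)^½ ≈ 0.566781 m.

0.567 meters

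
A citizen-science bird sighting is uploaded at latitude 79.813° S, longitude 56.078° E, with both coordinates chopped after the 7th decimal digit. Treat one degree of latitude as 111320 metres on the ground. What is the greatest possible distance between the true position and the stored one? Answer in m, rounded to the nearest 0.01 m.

0.01 m

Truncating at 7 decimal places can drop up to a full unit in the last place, so each coordinate may be off by as much as 1e-07°.
Latitude error → 1e-07 × 111320 = 0.011132 m along the meridian.
East–west component at 79.813°: 1e-07° × 111320 × cos 79.813° ≈ 1e-07 × 19688.2 ≈ 0.00196882 m.
Worst case both components are at the extreme and orthogonal: √(0.011132² + 0.00196882²) ≈ 0.0113048 m.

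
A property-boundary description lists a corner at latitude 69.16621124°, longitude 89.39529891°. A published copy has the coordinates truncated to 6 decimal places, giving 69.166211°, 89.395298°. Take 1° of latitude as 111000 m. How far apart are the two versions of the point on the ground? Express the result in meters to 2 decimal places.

Δlat = 69.16621124 − 69.166211 = +0.00000024°; Δlon = 89.39529891 − 89.395298 = +0.00000091°.
North–south shift: 0.00000024 × 111000 = 0.02664 m.
E–W at 69.1662°: 0.00000091° × 111000 × cos 69.1662° = 0.00000091 × 111000 × 0.3557 ≈ 0.035925 m.
Distance: √(0.02664² + 0.035925²) ≈ 0.0447247 m.

0.04 meters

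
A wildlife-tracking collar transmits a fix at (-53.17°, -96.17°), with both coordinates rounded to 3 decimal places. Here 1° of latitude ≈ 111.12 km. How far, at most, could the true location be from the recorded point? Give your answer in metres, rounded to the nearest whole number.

65 metres

Rounding to 3 decimal places leaves each coordinate within ±0.0005° of the true value.
North–south component: 0.0005° × 111120 = 55.56 m.
Longitude error → 0.0005 × 111120 × cos 53.17° = 0.0005 × 111120 × 0.5994 ≈ 33.305 m.
Combining orthogonally: (55.56² + 33.305²)^½ ≈ 64.7776 m.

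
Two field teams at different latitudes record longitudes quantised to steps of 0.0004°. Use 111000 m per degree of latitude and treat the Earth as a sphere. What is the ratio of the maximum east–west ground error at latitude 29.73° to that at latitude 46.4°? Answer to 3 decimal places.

1.259

With a 0.0004° grid the true value lies within half a step, ±0.0004°/2 = ±0.0002°, of the stored one.
At 29.73°: 0.0002° × 111000 × cos 29.73° = 0.0002 × 111000 × 0.8684 ≈ 19.278 m.
At 46.4°: 0.0002° × 111000 × cos 46.4° = 0.0002 × 111000 × 0.6896 ≈ 15.31 m.
The ratio reduces to cos 29.73° / cos 46.4° = 0.8684/0.6896 ≈ 1.2592.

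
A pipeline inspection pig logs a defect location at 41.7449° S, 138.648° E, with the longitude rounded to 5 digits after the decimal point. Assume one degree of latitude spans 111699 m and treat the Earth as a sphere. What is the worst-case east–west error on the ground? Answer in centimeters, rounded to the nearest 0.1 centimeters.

Rounding to 5 decimal places leaves the longitude within ±5e-06° of the true value.
One degree of longitude at 41.7449° is 111699 × cos 41.7449° ≈ 111699 × 0.7461 = 83340.5 m.
So at most 5e-06° × 83340.5 ≈ 0.416702 m east–west.
That is 0.416702 m = 41.67 cm.

41.7 centimeters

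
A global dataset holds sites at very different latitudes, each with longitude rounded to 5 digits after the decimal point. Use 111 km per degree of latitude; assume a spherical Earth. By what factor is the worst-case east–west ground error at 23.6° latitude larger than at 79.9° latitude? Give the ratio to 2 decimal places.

Rounding to 5 decimal places leaves the longitude within ±5e-06° of the true value.
Error at 23.6° = 5e-06° × 111000 × cos 23.6° ≈ 0.555 × 0.9164 = 0.50858 m.
Error at 79.9° = 5e-06° × 111000 × cos 79.9° ≈ 0.555 × 0.1754 = 0.097329 m.
Ratio: 0.50858 / 0.097329 = cos 23.6° / cos 79.9° ≈ 5.2254.

5.23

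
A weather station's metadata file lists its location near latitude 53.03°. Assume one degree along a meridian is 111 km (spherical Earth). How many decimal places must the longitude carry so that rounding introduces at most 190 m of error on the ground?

At 53.03° one degree of longitude covers 111000 × cos 53.03° ≈ 111000 × 0.6014 ≈ 66755 m.
N decimal places → at most half a unit in the last place, 0.5 × 10⁻ᴺ° = 66755/2 × 10⁻ᴺ m.
Need 0.5 × 66755 × 10⁻ᴺ ≤ 190 → 10⁻ᴺ ≤ 5.692e-03, so N ≥ 2.24.
At 2 places the error can reach 334 m, but 3 places keeps it to 33.4 m.

3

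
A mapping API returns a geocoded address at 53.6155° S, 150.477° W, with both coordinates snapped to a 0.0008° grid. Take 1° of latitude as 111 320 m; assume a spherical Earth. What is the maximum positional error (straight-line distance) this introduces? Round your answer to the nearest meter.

With a 0.0008° grid the true value lies within half a step, ±0.0008°/2 = ±0.0004°, of the stored one.
North–south component: 0.0004° × 111320 = 44.528 m.
E–W at 53.6155°: 0.0004° × 111320 × cos 53.6155° = 0.0004 × 111320 × 0.5932 ≈ 26.4141 m.
Worst case both components are at the extreme and orthogonal: √(44.528² + 26.4141²) ≈ 51.773 m.

52 meters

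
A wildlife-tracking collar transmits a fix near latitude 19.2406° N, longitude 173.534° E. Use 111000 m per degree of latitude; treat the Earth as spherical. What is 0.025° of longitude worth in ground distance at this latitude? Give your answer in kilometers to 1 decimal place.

2.6 kilometers

0.025° of longitude at 19.2406° is 0.025 × 111000 × cos 19.2406° ≈ 0.025 × 104800 = 2620 m.
That is 2620 m = 2.62 km.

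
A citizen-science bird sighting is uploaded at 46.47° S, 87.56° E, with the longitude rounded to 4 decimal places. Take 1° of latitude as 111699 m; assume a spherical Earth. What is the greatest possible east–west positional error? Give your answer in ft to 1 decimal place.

Rounding to 4 decimal places leaves the longitude within ±5e-05° of the true value.
One degree of longitude at 46.47° is 111699 × cos 46.47° ≈ 111699 × 0.6887 = 76930.9 m.
Maximum E–W displacement: 5e-05 × 76930.9 = 3.84655 m.
Converting: 3.84655 m × 3.2808 ft/m ≈ 12.62 ft.

12.6 ft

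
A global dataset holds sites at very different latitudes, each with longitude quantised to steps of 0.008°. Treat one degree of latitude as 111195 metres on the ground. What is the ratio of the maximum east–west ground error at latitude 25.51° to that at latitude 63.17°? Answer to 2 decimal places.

With a 0.008° grid the true value lies within half a step, ±0.008°/2 = ±0.004°, of the stored one.
Error at 25.51° = 0.004° × 111195 × cos 25.51° ≈ 444.78 × 0.9025 = 401.42 m.
At 63.17°: 0.004° × 111195 × cos 63.17° = 0.004 × 111195 × 0.4513 ≈ 200.75 m.
Ratio: 401.42 / 200.75 = cos 25.51° / cos 63.17° ≈ 1.9996.

2.00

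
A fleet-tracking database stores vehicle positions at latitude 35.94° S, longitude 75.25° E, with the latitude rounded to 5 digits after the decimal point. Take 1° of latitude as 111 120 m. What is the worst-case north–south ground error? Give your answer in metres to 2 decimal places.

Rounding to 5 decimal places leaves the latitude within ±5e-06° of the true value.
Along the meridian that is 5e-06° × 111120 m/° = 0.5556 m.

0.56 metres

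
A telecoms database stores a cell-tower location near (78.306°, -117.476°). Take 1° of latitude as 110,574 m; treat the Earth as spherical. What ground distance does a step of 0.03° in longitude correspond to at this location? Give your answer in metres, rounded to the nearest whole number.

672 metres

At 78.306° a degree of longitude is 110574 × cos 78.306° ≈ 22411.7 m, so 0.03° corresponds to 672.35 m.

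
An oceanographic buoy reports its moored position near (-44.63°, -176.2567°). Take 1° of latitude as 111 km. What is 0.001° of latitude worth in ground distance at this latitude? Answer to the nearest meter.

0.001° × 111000 m/° = 111 m.

111 meters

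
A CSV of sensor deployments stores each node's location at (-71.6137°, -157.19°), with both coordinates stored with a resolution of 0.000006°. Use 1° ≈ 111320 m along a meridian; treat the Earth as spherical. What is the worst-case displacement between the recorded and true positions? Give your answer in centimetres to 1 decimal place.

With a 0.000006° grid the true value lies within half a step, ±0.000006°/2 = ±3e-06°, of the stored one.
N–S: 3e-06° × 111320 m/° = 0.33396 m.
E–W at 71.6137°: 3e-06° × 111320 × cos 71.6137° = 3e-06 × 111320 × 0.3154 ≈ 0.105338 m.
The two errors are perpendicular, so the maximum displacement is √(0.33396² + 0.105338²) ≈ 0.350179 m.
That is 0.350179 m = 35.018 cm.

35.0 centimetres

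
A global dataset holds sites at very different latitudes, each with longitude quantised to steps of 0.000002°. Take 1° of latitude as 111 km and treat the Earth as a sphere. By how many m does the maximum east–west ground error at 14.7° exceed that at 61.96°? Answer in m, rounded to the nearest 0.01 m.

With a 0.000002° grid the true value lies within half a step, ±0.000002°/2 = ±1e-06°, of the stored one.
Error at 14.7° = 1e-06° × 111000 × cos 14.7° ≈ 0.111 × 0.9673 = 0.10737 m.
At 61.96°: 1e-06° × 111000 × cos 61.96° = 1e-06 × 111000 × 0.4701 ≈ 0.05218 m.
Difference: 0.10737 − 0.05218 = 0.055187 m.

0.06 m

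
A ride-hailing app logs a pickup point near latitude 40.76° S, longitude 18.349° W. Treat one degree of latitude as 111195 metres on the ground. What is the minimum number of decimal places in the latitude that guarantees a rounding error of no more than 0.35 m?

One degree of latitude covers 111195 m.
With N decimal places the half-ulp bound is 0.5·10⁻ᴺ°, or 0.5·10⁻ᴺ × 111195 m on the ground.
Need 0.5 × 111195 × 10⁻ᴺ ≤ 0.35 → 10⁻ᴺ ≤ 6.295e-06, so N ≥ 5.20.
So 6 decimal places suffice (0.0556 m); 5 would allow up to 0.556 m.

6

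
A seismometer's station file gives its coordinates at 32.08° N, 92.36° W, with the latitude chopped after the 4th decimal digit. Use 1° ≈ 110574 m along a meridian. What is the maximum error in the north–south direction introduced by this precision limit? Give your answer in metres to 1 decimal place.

Truncating at 4 decimal places can drop up to a full unit in the last place, so the latitude may be off by as much as 0.0001°.
North–south distance: 0.0001° × 110574 m/° = 11.0574 m.

11.1 metres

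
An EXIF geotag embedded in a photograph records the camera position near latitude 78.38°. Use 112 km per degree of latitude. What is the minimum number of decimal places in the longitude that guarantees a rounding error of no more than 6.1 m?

At 78.38° one degree of longitude covers 112000 × cos 78.38° ≈ 112000 × 0.2014 ≈ 22559 m.
N decimal places → at most half a unit in the last place, 0.5 × 10⁻ᴺ° = 22559/2 × 10⁻ᴺ m.
Setting 11279.5 × 10⁻ᴺ ≤ 6.1 gives 10ᴺ ≥ 1849, i.e. N ≥ 3.27.
At 3 places the error can reach 11.3 m, but 4 places keeps it to 1.13 m.

4 decimal places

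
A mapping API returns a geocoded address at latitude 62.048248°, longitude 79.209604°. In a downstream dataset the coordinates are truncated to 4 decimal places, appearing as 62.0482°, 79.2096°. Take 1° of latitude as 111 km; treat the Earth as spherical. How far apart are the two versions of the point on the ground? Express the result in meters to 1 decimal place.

Δlat = 62.048248 − 62.0482 = +0.000048°; Δlon = 79.209604 − 79.2096 = +0.000004°.
N–S: 0.000048° × 111000 m/° = 5.328 m.
East–west at this latitude: 0.000004° × 111000 × cos 62.0482° ≈ 0.000004 × 52028.9 = 0.208116 m.
Distance: √(5.328² + 0.208116²) ≈ 5.33206 m.

5.3 meters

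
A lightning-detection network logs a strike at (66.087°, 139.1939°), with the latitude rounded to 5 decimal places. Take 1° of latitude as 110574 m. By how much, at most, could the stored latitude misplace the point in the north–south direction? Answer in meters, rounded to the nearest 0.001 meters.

Rounding to 5 decimal places leaves the latitude within ±5e-06° of the true value.
So the N–S error is at most 5e-06 × 110574 = 0.55287 m.

0.553 meters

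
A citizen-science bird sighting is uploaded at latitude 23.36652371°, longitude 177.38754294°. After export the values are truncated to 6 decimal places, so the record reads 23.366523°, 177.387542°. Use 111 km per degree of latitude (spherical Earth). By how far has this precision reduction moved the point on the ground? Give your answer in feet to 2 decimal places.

0.41 feet

Δlat = 23.36652371 − 23.366523 = +0.00000071°; Δlon = 177.38754294 − 177.387542 = +0.00000094°.
N–S: 0.00000071° × 111000 m/° = 0.07881 m.
E–W at 23.3665°: 0.00000094° × 111000 × cos 23.3665° = 0.00000094 × 111000 × 0.9180 ≈ 0.0957827 m.
Hypotenuse of the two orthogonal shifts: √(0.07881² + 0.0957827²) = 0.124038 m.
Converting: 0.124038 m × 3.2808 ft/m ≈ 0.40695 ft.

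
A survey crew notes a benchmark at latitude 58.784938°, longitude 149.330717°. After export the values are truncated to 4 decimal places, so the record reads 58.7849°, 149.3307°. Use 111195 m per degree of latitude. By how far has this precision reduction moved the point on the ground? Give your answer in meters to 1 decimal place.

Δlat = 58.784938 − 58.7849 = +0.000038°; Δlon = 149.330717 − 149.3307 = +0.000017°.
North–south shift: 0.000038 × 111195 = 4.22541 m.
E–W at 58.7849°: 0.000017° × 111195 × cos 58.7849° = 0.000017 × 111195 × 0.5183 ≈ 0.97966 m.
Distance: √(4.22541² + 0.97966²) ≈ 4.33749 m.

4.3 meters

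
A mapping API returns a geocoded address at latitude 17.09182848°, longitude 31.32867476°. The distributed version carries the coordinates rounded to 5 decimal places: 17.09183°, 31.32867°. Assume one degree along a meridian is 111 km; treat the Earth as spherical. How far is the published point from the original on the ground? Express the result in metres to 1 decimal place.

0.5 metres

The latitude changed by -0.00000152° and the longitude by +0.00000476°.
N–S: -0.00000152° × 111000 m/° = -0.16872 m.
E–W at 17.0918°: 0.00000476° × 111000 × cos 17.0918° = 0.00000476 × 111000 × 0.9558 ≈ 0.505025 m.
Combined displacement = (0.16872² + 0.505025²)^½ ≈ 0.532463 m.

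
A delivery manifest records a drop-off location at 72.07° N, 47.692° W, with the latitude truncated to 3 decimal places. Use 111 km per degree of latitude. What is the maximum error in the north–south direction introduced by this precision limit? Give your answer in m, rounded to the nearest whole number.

Truncating at 3 decimal places can drop up to a full unit in the last place, so the latitude may be off by as much as 0.001°.
So the N–S error is at most 0.001 × 111000 = 111 m.

111 m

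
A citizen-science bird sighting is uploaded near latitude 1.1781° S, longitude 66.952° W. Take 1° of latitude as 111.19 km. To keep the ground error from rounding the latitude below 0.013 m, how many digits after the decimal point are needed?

7

One degree of latitude covers 111190 m.
N decimal places → at most half a unit in the last place, 0.5 × 10⁻ᴺ° = 111190/2 × 10⁻ᴺ m.
Need 0.5 × 111190 × 10⁻ᴺ ≤ 0.013 → 10⁻ᴺ ≤ 2.338e-07, so N ≥ 6.63.
At 6 places the error can reach 0.0556 m, but 7 places keeps it to 0.00556 m.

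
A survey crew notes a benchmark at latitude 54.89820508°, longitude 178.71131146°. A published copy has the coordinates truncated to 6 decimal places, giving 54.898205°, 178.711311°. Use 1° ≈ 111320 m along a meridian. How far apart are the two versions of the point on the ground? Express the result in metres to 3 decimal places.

The latitude changed by +0.00000008° and the longitude by +0.00000046°.
N–S: 0.00000008° × 111320 m/° = 0.0089056 m.
E–W at 54.8982°: 0.00000046° × 111320 × cos 54.8982° = 0.00000046 × 111320 × 0.5750 ≈ 0.0294457 m.
Hypotenuse of the two orthogonal shifts: √(0.0089056² + 0.0294457²) = 0.030763 m.

0.031 metres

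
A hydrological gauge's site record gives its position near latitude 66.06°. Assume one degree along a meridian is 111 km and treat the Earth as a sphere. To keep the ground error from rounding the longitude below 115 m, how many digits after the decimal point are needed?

3 decimal places

At 66.06° one degree of longitude covers 111000 × cos 66.06° ≈ 111000 × 0.4058 ≈ 45041.6 m.
Rounding to N decimal places gives at most 0.5 × 10⁻ᴺ degrees of error, i.e. 0.5 × 10⁻ᴺ × 45041.6 m.
Need 0.5 × 45041.6 × 10⁻ᴺ ≤ 115 → 10⁻ᴺ ≤ 5.106e-03, so N ≥ 2.29.
N = 2 would give 225 m (too coarse); N = 3 gives 22.5 m ≤ 115 m.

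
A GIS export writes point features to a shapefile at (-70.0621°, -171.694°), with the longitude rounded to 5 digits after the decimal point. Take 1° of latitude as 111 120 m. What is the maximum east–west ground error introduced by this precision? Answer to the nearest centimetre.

19 centimetres

Rounding to 5 decimal places leaves the longitude within ±5e-06° of the true value.
Parallels shrink by cos φ, so at 70.0621° a degree of longitude is 111120 × 0.3410 ≈ 37892.1 m.
So at most 5e-06° × 37892.1 ≈ 0.18946 m east–west.
That is 0.18946 m = 18.946 cm.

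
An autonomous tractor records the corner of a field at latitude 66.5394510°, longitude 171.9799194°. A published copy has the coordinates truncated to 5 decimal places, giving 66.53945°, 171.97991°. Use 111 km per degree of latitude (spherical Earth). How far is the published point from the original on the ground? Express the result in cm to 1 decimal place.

43.0 cm

Δlat = 66.5394510 − 66.53945 = +0.0000010°; Δlon = 171.9799194 − 171.97991 = +0.0000094°.
N–S: 0.0000010° × 111000 m/° = 0.111 m.
E–W at 66.5395°: 0.0000094° × 111000 × cos 66.5395° = 0.0000094 × 111000 × 0.3981 ≈ 0.415396 m.
Distance: √(0.111² + 0.415396²) ≈ 0.429971 m.
That is 0.429971 m = 42.997 cm.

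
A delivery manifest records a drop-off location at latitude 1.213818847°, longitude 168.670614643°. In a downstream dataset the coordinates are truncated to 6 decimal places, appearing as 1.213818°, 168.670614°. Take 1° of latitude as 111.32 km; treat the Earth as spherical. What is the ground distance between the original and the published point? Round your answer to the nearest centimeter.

Δlat = 1.213818847 − 1.213818 = +0.000000847°; Δlon = 168.670614643 − 168.670614 = +0.000000643°.
North–south shift: 0.000000847 × 111320 = 0.094288 m.
E–W at 1.21382°: 0.000000643° × 111320 × cos 1.21382° = 0.000000643 × 111320 × 0.9998 ≈ 0.0715627 m.
Combined displacement = (0.094288² + 0.0715627²)^½ ≈ 0.11837 m.
That is 0.11837 m = 11.837 cm.

12 centimeters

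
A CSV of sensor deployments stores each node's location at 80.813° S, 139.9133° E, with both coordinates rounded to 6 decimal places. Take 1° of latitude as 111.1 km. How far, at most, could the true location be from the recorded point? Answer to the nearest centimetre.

Rounding to 6 decimal places leaves each coordinate within ±5e-07° of the true value.
North–south component: 5e-07° × 111100 = 0.05555 m.
East–west component at 80.813°: 5e-07° × 111100 × cos 80.813° ≈ 5e-07 × 17737.9 ≈ 0.00886896 m.
Worst case both components are at the extreme and orthogonal: √(0.05555² + 0.00886896²) ≈ 0.0562535 m.
That is 0.0562535 m = 5.6254 cm.

6 centimetres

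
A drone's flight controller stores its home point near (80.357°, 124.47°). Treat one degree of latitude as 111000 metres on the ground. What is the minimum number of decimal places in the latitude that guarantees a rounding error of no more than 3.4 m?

5 decimal places

One degree of latitude covers 111000 m.
Rounding to N decimal places gives at most 0.5 × 10⁻ᴺ degrees of error, i.e. 0.5 × 10⁻ᴺ × 111000 m.
Setting 55500 × 10⁻ᴺ ≤ 3.4 gives 10ᴺ ≥ 1.632e+04, i.e. N ≥ 4.21.
At 4 places the error can reach 5.55 m, but 5 places keeps it to 0.555 m.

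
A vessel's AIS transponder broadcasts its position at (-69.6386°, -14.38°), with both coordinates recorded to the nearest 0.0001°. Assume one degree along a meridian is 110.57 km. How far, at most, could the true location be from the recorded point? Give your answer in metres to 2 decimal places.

Rounding to 4 decimal places leaves each coordinate within ±5e-05° of the true value.
Latitude error → 5e-05 × 110570 = 5.5285 m along the meridian.
E–W at 69.6386°: 5e-05° × 110570 × cos 69.6386° = 5e-05 × 110570 × 0.3479 ≈ 1.92359 m.
Worst case both components are at the extreme and orthogonal: √(5.5285² + 1.92359²) ≈ 5.85359 m.

5.85 metres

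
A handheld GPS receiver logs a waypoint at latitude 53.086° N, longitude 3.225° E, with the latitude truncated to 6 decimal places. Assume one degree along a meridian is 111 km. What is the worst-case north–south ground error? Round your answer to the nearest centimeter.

Truncating at 6 decimal places can drop up to a full unit in the last place, so the latitude may be off by as much as 1e-06°.
North–south distance: 1e-06° × 111000 m/° = 0.111 m.
That is 0.111 m = 11.1 cm.

11 centimeters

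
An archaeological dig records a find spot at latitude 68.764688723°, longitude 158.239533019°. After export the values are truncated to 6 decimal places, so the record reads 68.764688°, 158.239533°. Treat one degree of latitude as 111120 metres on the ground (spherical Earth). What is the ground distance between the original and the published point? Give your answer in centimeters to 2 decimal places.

Δlat = 68.764688723 − 68.764688 = +0.000000723°; Δlon = 158.239533019 − 158.239533 = +0.000000019°.
North–south shift: 0.000000723 × 111120 = 0.0803398 m.
E–W at 68.7647°: 0.000000019° × 111120 × cos 68.7647° = 0.000000019 × 111120 × 0.3622 ≈ 0.000764704 m.
Distance: √(0.0803398² + 0.000764704²) ≈ 0.0803434 m.
That is 0.0803434 m = 8.0343 cm.

8.03 centimeters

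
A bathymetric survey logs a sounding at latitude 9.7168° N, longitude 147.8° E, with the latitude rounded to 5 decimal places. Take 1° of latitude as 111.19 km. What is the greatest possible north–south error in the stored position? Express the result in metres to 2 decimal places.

Rounding to 5 decimal places leaves the latitude within ±5e-06° of the true value.
North–south distance: 5e-06° × 111190 m/° = 0.55595 m.

0.56 metres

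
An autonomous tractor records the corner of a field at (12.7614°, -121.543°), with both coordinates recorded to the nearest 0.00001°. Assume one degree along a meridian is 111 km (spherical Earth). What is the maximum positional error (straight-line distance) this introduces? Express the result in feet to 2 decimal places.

2.54 feet

Rounding to 5 decimal places leaves each coordinate within ±5e-06° of the true value.
North–south component: 5e-06° × 111000 = 0.555 m.
E–W at 12.7614°: 5e-06° × 111000 × cos 12.7614° = 5e-06 × 111000 × 0.9753 ≈ 0.541291 m.
Worst case both components are at the extreme and orthogonal: √(0.555² + 0.541291²) ≈ 0.775255 m.
In feet: 0.775255 m ÷ 0.3048 ≈ 2.5435 ft.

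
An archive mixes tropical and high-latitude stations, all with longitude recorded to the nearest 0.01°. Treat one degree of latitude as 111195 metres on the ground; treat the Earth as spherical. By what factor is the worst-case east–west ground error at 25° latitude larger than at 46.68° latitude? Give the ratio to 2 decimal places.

1.32

Rounding to 2 decimal places leaves the longitude within ±0.005° of the true value.
At 25°: 0.005° × 111195 × cos 25° = 0.005 × 111195 × 0.9063 ≈ 503.88 m.
At 46.68°: 0.005° × 111195 × cos 46.68° = 0.005 × 111195 × 0.6861 ≈ 381.44 m.
The ratio reduces to cos 25° / cos 46.68° = 0.9063/0.6861 ≈ 1.3210.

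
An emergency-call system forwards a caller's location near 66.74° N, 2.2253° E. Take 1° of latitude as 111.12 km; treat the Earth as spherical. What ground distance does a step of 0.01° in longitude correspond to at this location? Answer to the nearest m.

439 m

At 66.74° a degree of longitude is 111120 × cos 66.74° ≈ 43881.8 m, so 0.01° corresponds to 438.818 m.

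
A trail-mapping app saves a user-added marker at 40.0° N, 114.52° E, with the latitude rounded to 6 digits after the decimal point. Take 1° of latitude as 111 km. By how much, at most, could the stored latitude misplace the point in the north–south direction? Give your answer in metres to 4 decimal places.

0.0555 metres

Rounding to 6 decimal places leaves the latitude within ±5e-07° of the true value.
So the N–S error is at most 5e-07 × 111000 = 0.0555 m.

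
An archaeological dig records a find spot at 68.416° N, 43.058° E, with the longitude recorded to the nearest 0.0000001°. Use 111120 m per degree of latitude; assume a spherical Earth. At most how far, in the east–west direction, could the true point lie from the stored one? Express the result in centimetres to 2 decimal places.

0.20 centimetres

Rounding to 7 decimal places leaves the longitude within ±5e-08° of the true value.
At latitude 68.416° a degree of longitude spans 111120 m × cos 68.416° = 111120 × 0.3679 ≈ 40877.1 m.
East–west error: 5e-08° × 40877.1 m/° ≈ 0.00204386 m.
That is 0.00204386 m = 0.20439 cm.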